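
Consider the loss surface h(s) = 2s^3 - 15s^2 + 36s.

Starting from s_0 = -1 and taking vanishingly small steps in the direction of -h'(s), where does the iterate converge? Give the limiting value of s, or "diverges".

diverges

h'(s) = 6(s - 3)(s - 2), so h'(-1) = 72.
Gradient descent moves in the -h' direction, i.e. s is decreasing.
There is no critical point below s=-1, and h' keeps the same sign, so the iterate runs off to −∞.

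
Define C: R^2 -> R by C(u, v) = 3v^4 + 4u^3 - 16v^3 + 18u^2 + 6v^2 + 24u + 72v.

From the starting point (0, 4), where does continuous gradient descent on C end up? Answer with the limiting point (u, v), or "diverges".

(-1, 3)

C is separable, so gradient descent decouples: u follows -∂C/∂u, v follows -∂C/∂v.
∂C/∂u = 12(u + 1)(u + 2); at u=0 this is 24, so u decreases.
∂C/∂v = 12(v - 3)(v - 2)(v + 1); at v=4 this is 120, so v decreases.
u converges to its nearest critical value -1 (a local min of the u-part); v converges to 3. The iterate converges to (-1, 3).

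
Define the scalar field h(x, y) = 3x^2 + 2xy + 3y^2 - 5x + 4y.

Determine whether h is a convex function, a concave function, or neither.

h is quadratic, so its Hessian is the constant matrix H = [[6, 2], [2, 6]].
det(H) = 32, tr(H) = 12.
det(H) > 0 and tr(H) > 0, so H is positive definite everywhere: convex.

convex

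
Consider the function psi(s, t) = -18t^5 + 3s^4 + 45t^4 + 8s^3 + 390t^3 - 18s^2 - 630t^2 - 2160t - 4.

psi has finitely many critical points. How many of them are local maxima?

2

psi separates as a function of s plus a function of t, so ∇psi=0 decouples.
∂psi/∂s = 12s(s - 1)(s + 3) = 0 at s ∈ {-3, 0, 1}; ∂psi/∂t = -90(t - 4)(t - 2)(t + 1)(t + 3) = 0 at t ∈ {-3, -1, 2, 4}.
The Hessian is diagonal: diag(psi_ss, psi_tt). Second derivatives: psi_ss(-3)=144, psi_ss(0)=-36, psi_ss(1)=48; psi_tt(-3)=6300, psi_tt(-1)=-2700, psi_tt(2)=2700, psi_tt(4)=-6300.
Local maxima occur where both diagonal entries negative: (0, -1), (0, 4). Count: 2.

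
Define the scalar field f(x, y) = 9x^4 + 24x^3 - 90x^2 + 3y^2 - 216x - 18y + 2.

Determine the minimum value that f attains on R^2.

f(x,y) separates as P(x) + Q(y) + 2, so its minimum is min P + min Q + 2.
P'(x) = 36(x - 2)(x + 1)(x + 3) vanishes at x ∈ {-3, -1, 2}; Q'(y) = 6y - 18 vanishes at y ∈ {3}.
Local minima of P (where P''>0): P(-3)=-81, P(2)=-456. Local minima of Q: Q(3)=-27.
So the global minimum of f is P(2) + Q(3) + 2 = -456 − 27 + 2 = -481, attained at (2, 3).

-481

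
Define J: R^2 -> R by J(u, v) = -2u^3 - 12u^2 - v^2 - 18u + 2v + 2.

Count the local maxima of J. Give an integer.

1

J separates as a function of u plus a function of v, so ∇J=0 decouples.
∂J/∂u = -6(u + 1)(u + 3) = 0 at u ∈ {-3, -1}; ∂J/∂v = -2(v - 1) = 0 at v ∈ {1}.
The Hessian is diagonal: diag(J_uu, J_vv). Second derivatives: J_uu(-3)=12, J_uu(-1)=-12; J_vv(1)=-2.
Local maxima occur where both diagonal entries negative: (-1, 1). Count: 1.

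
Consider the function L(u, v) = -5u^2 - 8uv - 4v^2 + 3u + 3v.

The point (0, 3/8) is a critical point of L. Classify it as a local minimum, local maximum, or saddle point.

The Hessian of L is constant: H = [[-10, -8], [-8, -8]].
det(H) = (-10)·(-8) − (-8)² = 16.
det(H) > 0 and tr(H) = -18 < 0, so H is negative definite and the point is a local maximum.

local maximum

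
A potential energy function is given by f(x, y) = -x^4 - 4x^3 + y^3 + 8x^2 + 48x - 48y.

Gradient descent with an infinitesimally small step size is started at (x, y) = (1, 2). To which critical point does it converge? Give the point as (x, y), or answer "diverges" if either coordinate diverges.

f is separable, so gradient descent decouples: x follows -∂f/∂x, y follows -∂f/∂y.
∂f/∂x = -4(x - 2)(x + 2)(x + 3); at x=1 this is 48, so x decreases.
∂f/∂y = 3(y - 4)(y + 4); at y=2 this is -36, so y increases.
x converges to its nearest critical value -2 (a local min of the x-part); y converges to 4. The iterate converges to (-2, 4).

(-2, 4)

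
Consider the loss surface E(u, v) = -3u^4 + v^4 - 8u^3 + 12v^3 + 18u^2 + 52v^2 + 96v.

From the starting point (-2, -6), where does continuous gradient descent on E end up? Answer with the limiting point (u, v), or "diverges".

(0, -4)

E is separable, so gradient descent decouples: u follows -∂E/∂u, v follows -∂E/∂v.
∂E/∂u = -12u(u - 1)(u + 3); at u=-2 this is -72, so u increases.
∂E/∂v = 4(v + 2)(v + 3)(v + 4); at v=-6 this is -96, so v increases.
u converges to its nearest critical value 0 (a local min of the u-part); v converges to -4. The iterate converges to (0, -4).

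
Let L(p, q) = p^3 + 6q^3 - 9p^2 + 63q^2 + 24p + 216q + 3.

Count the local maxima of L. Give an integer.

1

L separates as a function of p plus a function of q, so ∇L=0 decouples.
∂L/∂p = 3(p - 4)(p - 2) = 0 at p ∈ {2, 4}; ∂L/∂q = 18(q + 3)(q + 4) = 0 at q ∈ {-4, -3}.
The Hessian is diagonal: diag(L_pp, L_qq). Second derivatives: L_pp(2)=-6, L_pp(4)=6; L_qq(-4)=-18, L_qq(-3)=18.
Local maxima occur where both diagonal entries negative: (2, -4). Count: 1.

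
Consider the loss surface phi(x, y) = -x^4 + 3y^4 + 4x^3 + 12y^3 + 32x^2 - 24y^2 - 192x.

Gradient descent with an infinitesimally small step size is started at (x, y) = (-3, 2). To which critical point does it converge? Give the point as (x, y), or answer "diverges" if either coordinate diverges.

(3, 1)

phi is separable, so gradient descent decouples: x follows -∂phi/∂x, y follows -∂phi/∂y.
∂phi/∂x = -4(x - 4)(x - 3)(x + 4); at x=-3 this is -168, so x increases.
∂phi/∂y = 12y(y - 1)(y + 4); at y=2 this is 144, so y decreases.
x converges to its nearest critical value 3 (a local min of the x-part); y converges to 1. The iterate converges to (3, 1).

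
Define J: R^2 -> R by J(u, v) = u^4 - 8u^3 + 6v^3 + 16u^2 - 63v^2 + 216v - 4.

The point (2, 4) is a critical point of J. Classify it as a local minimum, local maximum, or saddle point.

saddle point

The mixed partial ∂²J/∂u∂v is 0, so the Hessian at any point is diag(J_uu, J_vv) = diag(4(3u^2 - 12u + 8), 18(2v - 7)).
At (2, 4): H = diag(-16, 18).
The eigenvalues have opposite signs, so H is indefinite: a saddle point.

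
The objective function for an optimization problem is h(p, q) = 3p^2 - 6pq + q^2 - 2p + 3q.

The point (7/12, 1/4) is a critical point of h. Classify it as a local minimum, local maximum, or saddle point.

The Hessian of h is constant: H = [[6, -6], [-6, 2]].
det(H) = 6·2 − (-6)² = -24.
Since det(H) < 0, H is indefinite and the critical point is a saddle point.

saddle point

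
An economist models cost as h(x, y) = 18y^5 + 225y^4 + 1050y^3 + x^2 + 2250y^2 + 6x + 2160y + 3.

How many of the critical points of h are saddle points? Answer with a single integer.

h separates as a function of x plus a function of y, so ∇h=0 decouples.
∂h/∂x = 2(x + 3) = 0 at x ∈ {-3}; ∂h/∂y = 90(y + 1)(y + 2)(y + 3)(y + 4) = 0 at y ∈ {-4, -3, -2, -1}.
The Hessian is diagonal: diag(h_xx, h_yy). Second derivatives: h_xx(-3)=2; h_yy(-4)=-540, h_yy(-3)=180, h_yy(-2)=-180, h_yy(-1)=540.
Saddle points occur where the two diagonal entries have opposite signs: (-3, -4), (-3, -2). Count: 2.

2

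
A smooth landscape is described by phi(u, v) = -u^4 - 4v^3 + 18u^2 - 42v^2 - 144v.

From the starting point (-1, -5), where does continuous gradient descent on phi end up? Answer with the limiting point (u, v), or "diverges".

(0, -4)

phi is separable, so gradient descent decouples: u follows -∂phi/∂u, v follows -∂phi/∂v.
∂phi/∂u = -4u(u - 3)(u + 3); at u=-1 this is -32, so u increases.
∂phi/∂v = -12(v + 3)(v + 4); at v=-5 this is -24, so v increases.
u converges to its nearest critical value 0 (a local min of the u-part); v converges to -4. The iterate converges to (0, -4).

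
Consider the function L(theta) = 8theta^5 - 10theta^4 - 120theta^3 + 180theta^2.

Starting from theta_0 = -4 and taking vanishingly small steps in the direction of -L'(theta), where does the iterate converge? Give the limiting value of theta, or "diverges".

L'(theta) = 40theta(theta - 3)(theta - 1)(theta + 3), so L'(-4) = 5600.
Gradient descent moves in the -L' direction, i.e. theta is decreasing.
There is no critical point below theta=-4, and L' keeps the same sign, so the iterate runs off to −∞.

diverges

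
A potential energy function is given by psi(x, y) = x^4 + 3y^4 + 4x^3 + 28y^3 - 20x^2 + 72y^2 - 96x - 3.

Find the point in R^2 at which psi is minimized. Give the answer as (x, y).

(3, 0)

psi(x,y) separates as P(x) + Q(y) − 3, so its minimum is min P + min Q − 3.
P'(x) = 4(x - 3)(x + 2)(x + 4) vanishes at x ∈ {-4, -2, 3}; Q'(y) = 12y(y + 3)(y + 4) vanishes at y ∈ {-4, -3, 0}.
Local minima of P (where P''>0): P(-4)=64, P(3)=-279. Local minima of Q: Q(-4)=128, Q(0)=0.
So the global minimum of psi is P(3) + Q(0) − 3 = -279 + 0 − 3 = -282, attained at (3, 0).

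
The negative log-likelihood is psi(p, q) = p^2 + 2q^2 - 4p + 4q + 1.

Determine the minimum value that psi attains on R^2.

-5

psi(p,q) separates as A(p) + B(q) + 1, so its minimum is min A + min B + 1.
A'(p) = 2p - 4 vanishes at p ∈ {2}; B'(q) = 4q + 4 vanishes at q ∈ {-1}.
Local minima of A (where A''>0): A(2)=-4. Local minima of B: B(-1)=-2.
So the global minimum of psi is A(2) + B(-1) + 1 = -4 − 2 + 1 = -5, attained at (2, -1).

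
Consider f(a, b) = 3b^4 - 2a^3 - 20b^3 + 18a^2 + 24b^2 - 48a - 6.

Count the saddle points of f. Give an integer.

3

f separates as a function of a plus a function of b, so ∇f=0 decouples.
∂f/∂a = -6(a - 4)(a - 2) = 0 at a ∈ {2, 4}; ∂f/∂b = 12b(b - 4)(b - 1) = 0 at b ∈ {0, 1, 4}.
The Hessian is diagonal: diag(f_aa, f_bb). Second derivatives: f_aa(2)=12, f_aa(4)=-12; f_bb(0)=48, f_bb(1)=-36, f_bb(4)=144.
Saddle points occur where the two diagonal entries have opposite signs: (2, 1), (4, 0), (4, 4). Count: 3.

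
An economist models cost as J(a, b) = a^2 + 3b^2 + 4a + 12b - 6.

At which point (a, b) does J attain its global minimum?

(-2, -2)

J(a,b) separates as P(a) + Q(b) − 6, so its minimum is min P + min Q − 6.
P'(a) = 2a + 4 vanishes at a ∈ {-2}; Q'(b) = 6b + 12 vanishes at b ∈ {-2}.
Local minima of P (where P''>0): P(-2)=-4. Local minima of Q: Q(-2)=-12.
So the global minimum of J is P(-2) + Q(-2) − 6 = -4 − 12 − 6 = -22, attained at (-2, -2).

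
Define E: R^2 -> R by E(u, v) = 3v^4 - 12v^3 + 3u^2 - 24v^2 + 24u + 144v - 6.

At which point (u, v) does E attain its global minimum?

(-4, -2)

E(u,v) separates as P(u) + Q(v) − 6, so its minimum is min P + min Q − 6.
P'(u) = 6u + 24 vanishes at u ∈ {-4}; Q'(v) = 12(v - 3)(v - 2)(v + 2) vanishes at v ∈ {-2, 2, 3}.
Local minima of P (where P''>0): P(-4)=-48. Local minima of Q: Q(-2)=-240, Q(3)=135.
So the global minimum of E is P(-4) + Q(-2) − 6 = -48 − 240 − 6 = -294, attained at (-4, -2).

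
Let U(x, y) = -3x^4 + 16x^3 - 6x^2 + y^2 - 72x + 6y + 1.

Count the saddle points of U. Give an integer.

U separates as a function of x plus a function of y, so ∇U=0 decouples.
∂U/∂x = -12(x - 3)(x - 2)(x + 1) = 0 at x ∈ {-1, 2, 3}; ∂U/∂y = 2(y + 3) = 0 at y ∈ {-3}.
The Hessian is diagonal: diag(U_xx, U_yy). Second derivatives: U_xx(-1)=-144, U_xx(2)=36, U_xx(3)=-48; U_yy(-3)=2.
Saddle points occur where the two diagonal entries have opposite signs: (-1, -3), (3, -3). Count: 2.

2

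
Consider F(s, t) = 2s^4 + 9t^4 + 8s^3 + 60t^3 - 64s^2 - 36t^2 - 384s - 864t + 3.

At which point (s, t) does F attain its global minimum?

(4, 2)

F(s,t) separates as P(s) + Q(t) + 3, so its minimum is min P + min Q + 3.
P'(s) = 8(s - 4)(s + 3)(s + 4) vanishes at s ∈ {-4, -3, 4}; Q'(t) = 36(t - 2)(t + 3)(t + 4) vanishes at t ∈ {-4, -3, 2}.
Local minima of P (where P''>0): P(-4)=512, P(4)=-1536. Local minima of Q: Q(-4)=1344, Q(2)=-1248.
So the global minimum of F is P(4) + Q(2) + 3 = -1536 − 1248 + 3 = -2781, attained at (4, 2).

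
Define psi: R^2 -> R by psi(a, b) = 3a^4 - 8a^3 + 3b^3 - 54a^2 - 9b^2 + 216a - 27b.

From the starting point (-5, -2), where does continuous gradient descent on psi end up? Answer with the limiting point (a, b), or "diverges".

psi is separable, so gradient descent decouples: a follows -∂psi/∂a, b follows -∂psi/∂b.
∂psi/∂a = 12(a - 3)(a - 2)(a + 3); at a=-5 this is -1344, so a increases.
∂psi/∂b = 9(b - 3)(b + 1); at b=-2 this is 45, so b decreases.
The b-coordinate has no critical point in that direction and runs off to infinity.

diverges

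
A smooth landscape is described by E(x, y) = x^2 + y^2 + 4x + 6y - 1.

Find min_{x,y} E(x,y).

-14

E(x,y) separates as P(x) + Q(y) − 1, so its minimum is min P + min Q − 1.
P'(x) = 2x + 4 vanishes at x ∈ {-2}; Q'(y) = 2y + 6 vanishes at y ∈ {-3}.
Local minima of P (where P''>0): P(-2)=-4. Local minima of Q: Q(-3)=-9.
So the global minimum of E is P(-2) + Q(-3) − 1 = -4 − 9 − 1 = -14, attained at (-2, -3).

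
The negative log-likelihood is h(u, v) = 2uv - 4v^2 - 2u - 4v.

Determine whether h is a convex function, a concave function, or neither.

neither

h is quadratic, so its Hessian is the constant matrix H = [[0, 2], [2, -8]].
det(H) = -4, tr(H) = -8.
det(H) < 0, so H is indefinite: neither convex nor concave.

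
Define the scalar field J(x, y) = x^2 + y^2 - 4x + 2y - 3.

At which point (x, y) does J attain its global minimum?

J(x,y) separates as P(x) + Q(y) − 3, so its minimum is min P + min Q − 3.
P'(x) = 2x - 4 vanishes at x ∈ {2}; Q'(y) = 2y + 2 vanishes at y ∈ {-1}.
Local minima of P (where P''>0): P(2)=-4. Local minima of Q: Q(-1)=-1.
So the global minimum of J is P(2) + Q(-1) − 3 = -4 − 1 − 3 = -8, attained at (2, -1).

(2, -1)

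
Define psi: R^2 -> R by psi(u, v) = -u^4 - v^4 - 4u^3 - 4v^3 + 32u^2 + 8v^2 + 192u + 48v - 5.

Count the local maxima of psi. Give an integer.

psi separates as a function of u plus a function of v, so ∇psi=0 decouples.
∂psi/∂u = -4(u - 4)(u + 3)(u + 4) = 0 at u ∈ {-4, -3, 4}; ∂psi/∂v = -4(v - 2)(v + 2)(v + 3) = 0 at v ∈ {-3, -2, 2}.
The Hessian is diagonal: diag(psi_uu, psi_vv). Second derivatives: psi_uu(-4)=-32, psi_uu(-3)=28, psi_uu(4)=-224; psi_vv(-3)=-20, psi_vv(-2)=16, psi_vv(2)=-80.
Local maxima occur where both diagonal entries negative: (-4, -3), (-4, 2), (4, -3), (4, 2). Count: 4.

4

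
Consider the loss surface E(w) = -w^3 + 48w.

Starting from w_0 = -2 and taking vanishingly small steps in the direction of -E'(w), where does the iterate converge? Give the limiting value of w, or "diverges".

E'(w) = -3(w - 4)(w + 4), so E'(-2) = 36.
Gradient descent moves in the -E' direction, i.e. w is decreasing.
The nearest critical point in that direction is w = -4, where E'' = 24 > 0 (a local minimum). The iterate converges there.

-4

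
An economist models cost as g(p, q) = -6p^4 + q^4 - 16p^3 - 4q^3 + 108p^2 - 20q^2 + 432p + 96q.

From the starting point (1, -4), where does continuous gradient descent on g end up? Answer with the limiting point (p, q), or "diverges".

g is separable, so gradient descent decouples: p follows -∂g/∂p, q follows -∂g/∂q.
∂g/∂p = -24(p - 3)(p + 2)(p + 3); at p=1 this is 576, so p decreases.
∂g/∂q = 4(q - 4)(q - 2)(q + 3); at q=-4 this is -192, so q increases.
p converges to its nearest critical value -2 (a local min of the p-part); q converges to -3. The iterate converges to (-2, -3).

(-2, -3)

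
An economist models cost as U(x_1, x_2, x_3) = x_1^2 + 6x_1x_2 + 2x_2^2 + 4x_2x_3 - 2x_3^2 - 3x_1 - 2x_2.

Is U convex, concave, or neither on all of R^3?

neither

U is quadratic, so its Hessian is the constant matrix H = [[2, 6, 0], [6, 4, 4], [0, 4, -4]].
Leading principal minors: 2, -28, 80.
Neither pattern holds ⇒ H is indefinite ⇒ neither convex nor concave.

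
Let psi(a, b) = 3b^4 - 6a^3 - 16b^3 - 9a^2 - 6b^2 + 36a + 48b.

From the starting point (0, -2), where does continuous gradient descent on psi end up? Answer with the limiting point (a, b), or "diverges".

(-2, -1)

psi is separable, so gradient descent decouples: a follows -∂psi/∂a, b follows -∂psi/∂b.
∂psi/∂a = -18(a - 1)(a + 2); at a=0 this is 36, so a decreases.
∂psi/∂b = 12(b - 4)(b - 1)(b + 1); at b=-2 this is -216, so b increases.
a converges to its nearest critical value -2 (a local min of the a-part); b converges to -1. The iterate converges to (-2, -1).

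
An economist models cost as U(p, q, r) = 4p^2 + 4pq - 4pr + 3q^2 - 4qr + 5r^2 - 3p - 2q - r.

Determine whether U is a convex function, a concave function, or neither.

convex

U is quadratic, so its Hessian is the constant matrix H = [[8, 4, -4], [4, 6, -4], [-4, -4, 10]].
Leading principal minors: 8, 32, 224.
All positive ⇒ H ≻ 0 ⇒ convex.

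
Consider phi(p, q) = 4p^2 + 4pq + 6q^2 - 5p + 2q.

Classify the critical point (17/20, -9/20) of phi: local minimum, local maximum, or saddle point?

The Hessian of phi is constant: H = [[8, 4], [4, 12]].
det(H) = 8·12 − 4² = 80.
det(H) > 0 and tr(H) = 20 > 0, so H is positive definite and the point is a local minimum.

local minimum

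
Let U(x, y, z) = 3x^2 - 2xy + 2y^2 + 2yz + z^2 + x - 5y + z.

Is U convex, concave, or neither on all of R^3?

convex

U is quadratic, so its Hessian is the constant matrix H = [[6, -2, 0], [-2, 4, 2], [0, 2, 2]].
Leading principal minors: 6, 20, 16.
All positive ⇒ H ≻ 0 ⇒ convex.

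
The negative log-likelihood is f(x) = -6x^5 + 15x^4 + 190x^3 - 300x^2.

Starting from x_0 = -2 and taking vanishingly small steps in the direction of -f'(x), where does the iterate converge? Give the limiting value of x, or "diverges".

f'(x) = -30x(x - 5)(x - 1)(x + 4), so f'(-2) = 2520.
Gradient descent moves in the -f' direction, i.e. x is decreasing.
The nearest critical point in that direction is x = -4, where f'' = 5400 > 0 (a local minimum). The iterate converges there.

-4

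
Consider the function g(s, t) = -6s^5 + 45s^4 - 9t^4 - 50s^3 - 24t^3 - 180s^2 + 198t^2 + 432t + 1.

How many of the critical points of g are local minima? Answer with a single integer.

2

g separates as a function of s plus a function of t, so ∇g=0 decouples.
∂g/∂s = -30s(s - 4)(s - 3)(s + 1) = 0 at s ∈ {-1, 0, 3, 4}; ∂g/∂t = -36(t - 3)(t + 1)(t + 4) = 0 at t ∈ {-4, -1, 3}.
The Hessian is diagonal: diag(g_ss, g_tt). Second derivatives: g_ss(-1)=600, g_ss(0)=-360, g_ss(3)=360, g_ss(4)=-600; g_tt(-4)=-756, g_tt(-1)=432, g_tt(3)=-1008.
Local minima occur where both diagonal entries positive: (-1, -1), (3, -1). Count: 2.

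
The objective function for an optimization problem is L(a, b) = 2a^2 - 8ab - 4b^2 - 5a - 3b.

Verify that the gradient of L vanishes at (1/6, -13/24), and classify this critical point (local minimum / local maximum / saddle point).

∇L = (4a - 8b - 5, -8a - 8b - 3); substituting (1/6, -13/24) gives ∇L = (0, 0), so (1/6, -13/24) is indeed a critical point.
The Hessian of L is constant: H = [[4, -8], [-8, -8]].
det(H) = 4·(-8) − (-8)² = -96.
Since det(H) < 0, H is indefinite and the critical point is a saddle point.

saddle point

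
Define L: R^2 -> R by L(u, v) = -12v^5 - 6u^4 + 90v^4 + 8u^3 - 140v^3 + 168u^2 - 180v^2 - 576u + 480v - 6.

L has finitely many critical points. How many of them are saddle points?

L separates as a function of u plus a function of v, so ∇L=0 decouples.
∂L/∂u = -24(u - 3)(u - 2)(u + 4) = 0 at u ∈ {-4, 2, 3}; ∂L/∂v = -60(v - 4)(v - 2)(v - 1)(v + 1) = 0 at v ∈ {-1, 1, 2, 4}.
The Hessian is diagonal: diag(L_uu, L_vv). Second derivatives: L_uu(-4)=-1008, L_uu(2)=144, L_uu(3)=-168; L_vv(-1)=1800, L_vv(1)=-360, L_vv(2)=360, L_vv(4)=-1800.
Saddle points occur where the two diagonal entries have opposite signs: (-4, -1), (-4, 2), (2, 1), (2, 4), (3, -1), (3, 2). Count: 6.

6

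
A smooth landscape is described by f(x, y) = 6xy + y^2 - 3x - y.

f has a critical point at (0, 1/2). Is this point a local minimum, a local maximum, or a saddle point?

saddle point

The Hessian of f is constant: H = [[0, 6], [6, 2]].
det(H) = 0·2 − 6² = -36.
Since det(H) < 0, H is indefinite and the critical point is a saddle point.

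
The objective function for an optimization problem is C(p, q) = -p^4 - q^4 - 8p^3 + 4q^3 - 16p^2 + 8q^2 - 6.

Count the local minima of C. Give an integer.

1

C separates as a function of p plus a function of q, so ∇C=0 decouples.
∂C/∂p = -4p(p + 2)(p + 4) = 0 at p ∈ {-4, -2, 0}; ∂C/∂q = -4q(q - 4)(q + 1) = 0 at q ∈ {-1, 0, 4}.
The Hessian is diagonal: diag(C_pp, C_qq). Second derivatives: C_pp(-4)=-32, C_pp(-2)=16, C_pp(0)=-32; C_qq(-1)=-20, C_qq(0)=16, C_qq(4)=-80.
Local minima occur where both diagonal entries positive: (-2, 0). Count: 1.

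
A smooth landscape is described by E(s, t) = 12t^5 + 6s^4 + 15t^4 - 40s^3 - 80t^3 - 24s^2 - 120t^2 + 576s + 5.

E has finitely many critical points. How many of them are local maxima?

E separates as a function of s plus a function of t, so ∇E=0 decouples.
∂E/∂s = 24(s - 4)(s - 3)(s + 2) = 0 at s ∈ {-2, 3, 4}; ∂E/∂t = 60t(t - 2)(t + 1)(t + 2) = 0 at t ∈ {-2, -1, 0, 2}.
The Hessian is diagonal: diag(E_ss, E_tt). Second derivatives: E_ss(-2)=720, E_ss(3)=-120, E_ss(4)=144; E_tt(-2)=-480, E_tt(-1)=180, E_tt(0)=-240, E_tt(2)=1440.
Local maxima occur where both diagonal entries negative: (3, -2), (3, 0). Count: 2.

2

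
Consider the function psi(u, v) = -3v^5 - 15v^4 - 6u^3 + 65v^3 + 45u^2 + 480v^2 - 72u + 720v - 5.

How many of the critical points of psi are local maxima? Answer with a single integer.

psi separates as a function of u plus a function of v, so ∇psi=0 decouples.
∂psi/∂u = -18(u - 4)(u - 1) = 0 at u ∈ {1, 4}; ∂psi/∂v = -15(v - 4)(v + 1)(v + 3)(v + 4) = 0 at v ∈ {-4, -3, -1, 4}.
The Hessian is diagonal: diag(psi_uu, psi_vv). Second derivatives: psi_uu(1)=54, psi_uu(4)=-54; psi_vv(-4)=360, psi_vv(-3)=-210, psi_vv(-1)=450, psi_vv(4)=-4200.
Local maxima occur where both diagonal entries negative: (4, -3), (4, 4). Count: 2.

2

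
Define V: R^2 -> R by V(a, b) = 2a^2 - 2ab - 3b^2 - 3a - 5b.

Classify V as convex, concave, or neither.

neither

V is quadratic, so its Hessian is the constant matrix H = [[4, -2], [-2, -6]].
det(H) = -28, tr(H) = -2.
det(H) < 0, so H is indefinite: neither convex nor concave.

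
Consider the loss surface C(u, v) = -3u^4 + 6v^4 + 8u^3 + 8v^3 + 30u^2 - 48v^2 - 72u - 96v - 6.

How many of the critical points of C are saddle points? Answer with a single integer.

5

C separates as a function of u plus a function of v, so ∇C=0 decouples.
∂C/∂u = -12(u - 3)(u - 1)(u + 2) = 0 at u ∈ {-2, 1, 3}; ∂C/∂v = 24(v - 2)(v + 1)(v + 2) = 0 at v ∈ {-2, -1, 2}.
The Hessian is diagonal: diag(C_uu, C_vv). Second derivatives: C_uu(-2)=-180, C_uu(1)=72, C_uu(3)=-120; C_vv(-2)=96, C_vv(-1)=-72, C_vv(2)=288.
Saddle points occur where the two diagonal entries have opposite signs: (-2, -2), (-2, 2), (1, -1), (3, -2), (3, 2). Count: 5.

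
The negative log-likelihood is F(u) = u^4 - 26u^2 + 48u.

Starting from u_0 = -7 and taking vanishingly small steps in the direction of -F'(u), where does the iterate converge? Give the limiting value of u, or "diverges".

-4

F'(u) = 4(u - 3)(u - 1)(u + 4), so F'(-7) = -960.
Gradient descent moves in the -F' direction, i.e. u is increasing.
The nearest critical point in that direction is u = -4, where F'' = 140 > 0 (a local minimum). The iterate converges there.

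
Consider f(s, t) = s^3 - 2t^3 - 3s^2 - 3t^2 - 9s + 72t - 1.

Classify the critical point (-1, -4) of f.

saddle point

The mixed partial ∂²f/∂s∂t is 0, so the Hessian at any point is diag(f_ss, f_tt) = diag(6(s - 1), -6(2t + 1)).
At (-1, -4): H = diag(-12, 42).
The eigenvalues have opposite signs, so H is indefinite: a saddle point.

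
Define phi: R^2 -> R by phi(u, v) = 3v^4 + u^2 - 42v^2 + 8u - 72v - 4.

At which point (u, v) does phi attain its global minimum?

phi(u,v) separates as P(u) + Q(v) − 4, so its minimum is min P + min Q − 4.
P'(u) = 2u + 8 vanishes at u ∈ {-4}; Q'(v) = 12(v - 3)(v + 1)(v + 2) vanishes at v ∈ {-2, -1, 3}.
Local minima of P (where P''>0): P(-4)=-16. Local minima of Q: Q(-2)=24, Q(3)=-351.
So the global minimum of phi is P(-4) + Q(3) − 4 = -16 − 351 − 4 = -371, attained at (-4, 3).

(-4, 3)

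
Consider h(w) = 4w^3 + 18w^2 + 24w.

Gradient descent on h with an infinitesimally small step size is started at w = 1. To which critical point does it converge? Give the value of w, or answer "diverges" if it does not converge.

h'(w) = 12(w + 1)(w + 2), so h'(1) = 72.
Gradient descent moves in the -h' direction, i.e. w is decreasing.
The nearest critical point in that direction is w = -1, where h'' = 12 > 0 (a local minimum). The iterate converges there.

-1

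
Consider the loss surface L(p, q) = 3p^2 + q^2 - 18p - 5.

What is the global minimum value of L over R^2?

L(p,q) separates as A(p) + B(q) − 5, so its minimum is min A + min B − 5.
A'(p) = 6p - 18 vanishes at p ∈ {3}; B'(q) = 2q vanishes at q ∈ {0}.
Local minima of A (where A''>0): A(3)=-27. Local minima of B: B(0)=0.
So the global minimum of L is A(3) + B(0) − 5 = -27 + 0 − 5 = -32, attained at (3, 0).

-32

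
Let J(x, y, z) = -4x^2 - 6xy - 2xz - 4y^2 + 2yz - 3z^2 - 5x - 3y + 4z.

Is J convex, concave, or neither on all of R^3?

concave

J is quadratic, so its Hessian is the constant matrix H = [[-8, -6, -2], [-6, -8, 2], [-2, 2, -6]].
Leading principal minors: -8, 28, -56.
Signs alternate −, +, − ⇒ H ≺ 0 ⇒ concave.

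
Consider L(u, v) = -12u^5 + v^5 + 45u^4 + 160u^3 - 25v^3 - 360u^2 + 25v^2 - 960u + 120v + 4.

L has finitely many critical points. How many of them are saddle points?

L separates as a function of u plus a function of v, so ∇L=0 decouples.
∂L/∂u = -60(u - 4)(u - 2)(u + 1)(u + 2) = 0 at u ∈ {-2, -1, 2, 4}; ∂L/∂v = 5(v - 3)(v - 2)(v + 1)(v + 4) = 0 at v ∈ {-4, -1, 2, 3}.
The Hessian is diagonal: diag(L_uu, L_vv). Second derivatives: L_uu(-2)=1440, L_uu(-1)=-900, L_uu(2)=1440, L_uu(4)=-3600; L_vv(-4)=-630, L_vv(-1)=180, L_vv(2)=-90, L_vv(3)=140.
Saddle points occur where the two diagonal entries have opposite signs: (-2, -4), (-2, 2), (-1, -1), (-1, 3), (2, -4), (2, 2), (4, -1), (4, 3). Count: 8.

8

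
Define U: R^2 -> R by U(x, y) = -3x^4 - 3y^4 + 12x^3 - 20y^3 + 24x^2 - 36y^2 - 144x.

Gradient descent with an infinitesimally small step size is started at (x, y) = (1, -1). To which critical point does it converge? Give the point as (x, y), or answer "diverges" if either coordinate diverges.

(2, -2)

U is separable, so gradient descent decouples: x follows -∂U/∂x, y follows -∂U/∂y.
∂U/∂x = -12(x - 3)(x - 2)(x + 2); at x=1 this is -72, so x increases.
∂U/∂y = -12y(y + 2)(y + 3); at y=-1 this is 24, so y decreases.
x converges to its nearest critical value 2 (a local min of the x-part); y converges to -2. The iterate converges to (2, -2).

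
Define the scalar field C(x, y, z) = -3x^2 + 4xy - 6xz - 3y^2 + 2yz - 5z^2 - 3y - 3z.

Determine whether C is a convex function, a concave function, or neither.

concave

C is quadratic, so its Hessian is the constant matrix H = [[-6, 4, -6], [4, -6, 2], [-6, 2, -10]].
Leading principal minors: -6, 20, -56.
Signs alternate −, +, − ⇒ H ≺ 0 ⇒ concave.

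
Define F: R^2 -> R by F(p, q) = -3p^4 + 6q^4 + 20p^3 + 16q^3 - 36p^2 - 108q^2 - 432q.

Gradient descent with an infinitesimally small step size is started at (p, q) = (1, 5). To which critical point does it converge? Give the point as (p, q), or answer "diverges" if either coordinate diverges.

F is separable, so gradient descent decouples: p follows -∂F/∂p, q follows -∂F/∂q.
∂F/∂p = -12p(p - 3)(p - 2); at p=1 this is -24, so p increases.
∂F/∂q = 24(q - 3)(q + 2)(q + 3); at q=5 this is 2688, so q decreases.
p converges to its nearest critical value 2 (a local min of the p-part); q converges to 3. The iterate converges to (2, 3).

(2, 3)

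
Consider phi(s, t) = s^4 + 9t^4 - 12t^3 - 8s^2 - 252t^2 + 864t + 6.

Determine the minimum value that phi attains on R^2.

phi(s,t) separates as P(s) + Q(t) + 6, so its minimum is min P + min Q + 6.
P'(s) = 4s(s - 2)(s + 2) vanishes at s ∈ {-2, 0, 2}; Q'(t) = 36(t - 3)(t - 2)(t + 4) vanishes at t ∈ {-4, 2, 3}.
Local minima of P (where P''>0): P(-2)=-16, P(2)=-16. Local minima of Q: Q(-4)=-4416, Q(3)=729.
So the global minimum of phi is P(-2) + Q(-4) + 6 = -16 − 4416 + 6 = -4426, attained at (-2, -4).

-4426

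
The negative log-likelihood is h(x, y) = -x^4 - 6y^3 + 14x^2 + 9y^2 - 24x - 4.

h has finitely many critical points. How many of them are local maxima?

h separates as a function of x plus a function of y, so ∇h=0 decouples.
∂h/∂x = -4(x - 2)(x - 1)(x + 3) = 0 at x ∈ {-3, 1, 2}; ∂h/∂y = -18y(y - 1) = 0 at y ∈ {0, 1}.
The Hessian is diagonal: diag(h_xx, h_yy). Second derivatives: h_xx(-3)=-80, h_xx(1)=16, h_xx(2)=-20; h_yy(0)=18, h_yy(1)=-18.
Local maxima occur where both diagonal entries negative: (-3, 1), (2, 1). Count: 2.

2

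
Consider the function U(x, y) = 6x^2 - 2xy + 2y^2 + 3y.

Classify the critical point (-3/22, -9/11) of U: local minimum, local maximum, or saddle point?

The Hessian of U is constant: H = [[12, -2], [-2, 4]].
det(H) = 12·4 − (-2)² = 44.
det(H) > 0 and tr(H) = 16 > 0, so H is positive definite and the point is a local minimum.

local minimum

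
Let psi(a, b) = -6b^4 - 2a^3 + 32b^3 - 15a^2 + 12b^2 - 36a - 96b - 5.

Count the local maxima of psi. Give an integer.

psi separates as a function of a plus a function of b, so ∇psi=0 decouples.
∂psi/∂a = -6(a + 2)(a + 3) = 0 at a ∈ {-3, -2}; ∂psi/∂b = -24(b - 4)(b - 1)(b + 1) = 0 at b ∈ {-1, 1, 4}.
The Hessian is diagonal: diag(psi_aa, psi_bb). Second derivatives: psi_aa(-3)=6, psi_aa(-2)=-6; psi_bb(-1)=-240, psi_bb(1)=144, psi_bb(4)=-360.
Local maxima occur where both diagonal entries negative: (-2, -1), (-2, 4). Count: 2.

2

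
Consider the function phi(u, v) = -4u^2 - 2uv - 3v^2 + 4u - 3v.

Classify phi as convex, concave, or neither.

phi is quadratic, so its Hessian is the constant matrix H = [[-8, -2], [-2, -6]].
det(H) = 44, tr(H) = -14.
det(H) > 0 and tr(H) < 0, so H is negative definite everywhere: concave.

concave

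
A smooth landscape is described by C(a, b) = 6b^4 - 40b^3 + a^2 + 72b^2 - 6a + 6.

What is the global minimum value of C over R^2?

C(a,b) separates as P(a) + Q(b) + 6, so its minimum is min P + min Q + 6.
P'(a) = 2a - 6 vanishes at a ∈ {3}; Q'(b) = 24b(b - 3)(b - 2) vanishes at b ∈ {0, 2, 3}.
Local minima of P (where P''>0): P(3)=-9. Local minima of Q: Q(0)=0, Q(3)=54.
So the global minimum of C is P(3) + Q(0) + 6 = -9 + 0 + 6 = -3, attained at (3, 0).

-3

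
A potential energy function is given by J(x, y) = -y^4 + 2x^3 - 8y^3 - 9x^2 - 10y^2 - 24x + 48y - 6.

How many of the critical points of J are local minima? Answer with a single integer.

1

J separates as a function of x plus a function of y, so ∇J=0 decouples.
∂J/∂x = 6(x - 4)(x + 1) = 0 at x ∈ {-1, 4}; ∂J/∂y = -4(y - 1)(y + 3)(y + 4) = 0 at y ∈ {-4, -3, 1}.
The Hessian is diagonal: diag(J_xx, J_yy). Second derivatives: J_xx(-1)=-30, J_xx(4)=30; J_yy(-4)=-20, J_yy(-3)=16, J_yy(1)=-80.
Local minima occur where both diagonal entries positive: (4, -3). Count: 1.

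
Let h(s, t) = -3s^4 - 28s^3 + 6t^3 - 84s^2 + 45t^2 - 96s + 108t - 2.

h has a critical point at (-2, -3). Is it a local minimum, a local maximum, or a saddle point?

The mixed partial ∂²h/∂s∂t is 0, so the Hessian at any point is diag(h_ss, h_tt) = diag(-12(3s^2 + 14s + 14), 18(2t + 5)).
At (-2, -3): H = diag(24, -18).
The eigenvalues have opposite signs, so H is indefinite: a saddle point.

saddle point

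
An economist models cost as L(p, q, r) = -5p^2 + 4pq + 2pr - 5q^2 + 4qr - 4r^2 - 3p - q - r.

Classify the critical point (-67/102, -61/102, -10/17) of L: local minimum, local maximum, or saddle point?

local maximum

The Hessian is constant: H = [[-10, 4, 2], [4, -10, 4], [2, 4, -8]].
Leading principal minors: Δ₁ = -10, Δ₂ = 84, Δ₃ = -408.
The minors alternate sign starting negative (−, +, −), so H is negative definite: a local maximum.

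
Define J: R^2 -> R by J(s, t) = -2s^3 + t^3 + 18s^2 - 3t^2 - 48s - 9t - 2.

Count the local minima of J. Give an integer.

J separates as a function of s plus a function of t, so ∇J=0 decouples.
∂J/∂s = -6(s - 4)(s - 2) = 0 at s ∈ {2, 4}; ∂J/∂t = 3(t - 3)(t + 1) = 0 at t ∈ {-1, 3}.
The Hessian is diagonal: diag(J_ss, J_tt). Second derivatives: J_ss(2)=12, J_ss(4)=-12; J_tt(-1)=-12, J_tt(3)=12.
Local minima occur where both diagonal entries positive: (2, 3). Count: 1.

1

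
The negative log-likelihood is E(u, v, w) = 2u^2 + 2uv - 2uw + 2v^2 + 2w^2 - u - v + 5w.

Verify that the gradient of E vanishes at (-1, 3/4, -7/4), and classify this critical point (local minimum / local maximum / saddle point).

local minimum

∇E = (4u + 2v - 2w - 1, 2u + 4v - 1, -2u + 4w + 5); substituting (-1, 3/4, -7/4) gives ∇E = (0, 0, 0), so (-1, 3/4, -7/4) is indeed a critical point.
The Hessian is constant: H = [[4, 2, -2], [2, 4, 0], [-2, 0, 4]].
Leading principal minors: Δ₁ = 4, Δ₂ = 12, Δ₃ = 32.
All leading minors are positive, so H is positive definite: a local minimum.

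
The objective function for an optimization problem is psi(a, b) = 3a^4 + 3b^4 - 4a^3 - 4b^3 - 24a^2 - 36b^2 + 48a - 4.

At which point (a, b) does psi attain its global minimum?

(-2, 3)

psi(a,b) separates as P(a) + Q(b) − 4, so its minimum is min P + min Q − 4.
P'(a) = 12(a - 2)(a - 1)(a + 2) vanishes at a ∈ {-2, 1, 2}; Q'(b) = 12b(b - 3)(b + 2) vanishes at b ∈ {-2, 0, 3}.
Local minima of P (where P''>0): P(-2)=-112, P(2)=16. Local minima of Q: Q(-2)=-64, Q(3)=-189.
So the global minimum of psi is P(-2) + Q(3) − 4 = -112 − 189 − 4 = -305, attained at (-2, 3).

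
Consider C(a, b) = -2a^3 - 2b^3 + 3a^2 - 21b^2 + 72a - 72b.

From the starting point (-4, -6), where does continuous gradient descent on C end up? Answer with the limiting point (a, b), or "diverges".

C is separable, so gradient descent decouples: a follows -∂C/∂a, b follows -∂C/∂b.
∂C/∂a = -6(a - 4)(a + 3); at a=-4 this is -48, so a increases.
∂C/∂b = -6(b + 3)(b + 4); at b=-6 this is -36, so b increases.
a converges to its nearest critical value -3 (a local min of the a-part); b converges to -4. The iterate converges to (-3, -4).

(-3, -4)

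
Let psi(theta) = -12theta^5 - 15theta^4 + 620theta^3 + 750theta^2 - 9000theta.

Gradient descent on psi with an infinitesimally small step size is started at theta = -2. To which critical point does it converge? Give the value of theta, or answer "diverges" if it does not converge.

psi'(theta) = -60(theta - 5)(theta - 2)(theta + 3)(theta + 5), so psi'(-2) = -5040.
Gradient descent moves in the -psi' direction, i.e. theta is increasing.
The nearest critical point in that direction is theta = 2, where psi'' = 6300 > 0 (a local minimum). The iterate converges there.

2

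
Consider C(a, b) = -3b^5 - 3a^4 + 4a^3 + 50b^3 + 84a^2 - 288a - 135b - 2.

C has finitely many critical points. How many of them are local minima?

C separates as a function of a plus a function of b, so ∇C=0 decouples.
∂C/∂a = -12(a - 3)(a - 2)(a + 4) = 0 at a ∈ {-4, 2, 3}; ∂C/∂b = -15(b - 3)(b - 1)(b + 1)(b + 3) = 0 at b ∈ {-3, -1, 1, 3}.
The Hessian is diagonal: diag(C_aa, C_bb). Second derivatives: C_aa(-4)=-504, C_aa(2)=72, C_aa(3)=-84; C_bb(-3)=720, C_bb(-1)=-240, C_bb(1)=240, C_bb(3)=-720.
Local minima occur where both diagonal entries positive: (2, -3), (2, 1). Count: 2.

2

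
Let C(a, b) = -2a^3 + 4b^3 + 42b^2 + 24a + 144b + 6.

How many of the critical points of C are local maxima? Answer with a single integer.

C separates as a function of a plus a function of b, so ∇C=0 decouples.
∂C/∂a = -6(a - 2)(a + 2) = 0 at a ∈ {-2, 2}; ∂C/∂b = 12(b + 3)(b + 4) = 0 at b ∈ {-4, -3}.
The Hessian is diagonal: diag(C_aa, C_bb). Second derivatives: C_aa(-2)=24, C_aa(2)=-24; C_bb(-4)=-12, C_bb(-3)=12.
Local maxima occur where both diagonal entries negative: (2, -4). Count: 1.

1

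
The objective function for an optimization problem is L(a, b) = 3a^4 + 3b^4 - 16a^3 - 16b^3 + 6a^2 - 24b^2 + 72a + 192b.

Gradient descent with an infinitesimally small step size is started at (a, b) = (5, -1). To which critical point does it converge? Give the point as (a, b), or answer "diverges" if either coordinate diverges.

(3, -2)

L is separable, so gradient descent decouples: a follows -∂L/∂a, b follows -∂L/∂b.
∂L/∂a = 12(a - 3)(a - 2)(a + 1); at a=5 this is 432, so a decreases.
∂L/∂b = 12(b - 4)(b - 2)(b + 2); at b=-1 this is 180, so b decreases.
a converges to its nearest critical value 3 (a local min of the a-part); b converges to -2. The iterate converges to (3, -2).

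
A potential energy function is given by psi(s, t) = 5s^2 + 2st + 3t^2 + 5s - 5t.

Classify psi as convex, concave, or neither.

psi is quadratic, so its Hessian is the constant matrix H = [[10, 2], [2, 6]].
det(H) = 56, tr(H) = 16.
det(H) > 0 and tr(H) > 0, so H is positive definite everywhere: convex.

convex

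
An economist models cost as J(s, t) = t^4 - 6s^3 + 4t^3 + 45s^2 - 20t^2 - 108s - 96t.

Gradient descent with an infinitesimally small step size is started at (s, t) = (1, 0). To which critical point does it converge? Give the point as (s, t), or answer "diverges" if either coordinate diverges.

(2, 3)

J is separable, so gradient descent decouples: s follows -∂J/∂s, t follows -∂J/∂t.
∂J/∂s = -18(s - 3)(s - 2); at s=1 this is -36, so s increases.
∂J/∂t = 4(t - 3)(t + 2)(t + 4); at t=0 this is -96, so t increases.
s converges to its nearest critical value 2 (a local min of the s-part); t converges to 3. The iterate converges to (2, 3).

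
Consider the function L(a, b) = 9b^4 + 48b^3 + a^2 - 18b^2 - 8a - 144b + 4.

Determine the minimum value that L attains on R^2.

L(a,b) separates as P(a) + Q(b) + 4, so its minimum is min P + min Q + 4.
P'(a) = 2a - 8 vanishes at a ∈ {4}; Q'(b) = 36(b - 1)(b + 1)(b + 4) vanishes at b ∈ {-4, -1, 1}.
Local minima of P (where P''>0): P(4)=-16. Local minima of Q: Q(-4)=-480, Q(1)=-105.
So the global minimum of L is P(4) + Q(-4) + 4 = -16 − 480 + 4 = -492, attained at (4, -4).

-492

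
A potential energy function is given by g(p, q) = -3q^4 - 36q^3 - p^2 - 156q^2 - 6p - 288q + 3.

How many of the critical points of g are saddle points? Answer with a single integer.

g separates as a function of p plus a function of q, so ∇g=0 decouples.
∂g/∂p = -2(p + 3) = 0 at p ∈ {-3}; ∂g/∂q = -12(q + 2)(q + 3)(q + 4) = 0 at q ∈ {-4, -3, -2}.
The Hessian is diagonal: diag(g_pp, g_qq). Second derivatives: g_pp(-3)=-2; g_qq(-4)=-24, g_qq(-3)=12, g_qq(-2)=-24.
Saddle points occur where the two diagonal entries have opposite signs: (-3, -3). Count: 1.

1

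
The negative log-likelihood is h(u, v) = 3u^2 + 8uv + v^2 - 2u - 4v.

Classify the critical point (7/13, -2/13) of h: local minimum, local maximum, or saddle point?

The Hessian of h is constant: H = [[6, 8], [8, 2]].
det(H) = 6·2 − 8² = -52.
Since det(H) < 0, H is indefinite and the critical point is a saddle point.

saddle point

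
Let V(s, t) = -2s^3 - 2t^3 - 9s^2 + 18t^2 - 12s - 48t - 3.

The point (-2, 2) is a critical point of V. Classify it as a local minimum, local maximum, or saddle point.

The mixed partial ∂²V/∂s∂t is 0, so the Hessian at any point is diag(V_ss, V_tt) = diag(-6(2s + 3), 12(-t + 3)).
At (-2, 2): H = diag(6, 12).
Both eigenvalues are positive, so H is positive definite: a local minimum.

local minimum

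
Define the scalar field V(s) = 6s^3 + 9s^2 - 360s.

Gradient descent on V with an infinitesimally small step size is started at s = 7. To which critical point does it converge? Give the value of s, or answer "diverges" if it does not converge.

V'(s) = 18(s - 4)(s + 5), so V'(7) = 648.
Gradient descent moves in the -V' direction, i.e. s is decreasing.
The nearest critical point in that direction is s = 4, where V'' = 162 > 0 (a local minimum). The iterate converges there.

4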